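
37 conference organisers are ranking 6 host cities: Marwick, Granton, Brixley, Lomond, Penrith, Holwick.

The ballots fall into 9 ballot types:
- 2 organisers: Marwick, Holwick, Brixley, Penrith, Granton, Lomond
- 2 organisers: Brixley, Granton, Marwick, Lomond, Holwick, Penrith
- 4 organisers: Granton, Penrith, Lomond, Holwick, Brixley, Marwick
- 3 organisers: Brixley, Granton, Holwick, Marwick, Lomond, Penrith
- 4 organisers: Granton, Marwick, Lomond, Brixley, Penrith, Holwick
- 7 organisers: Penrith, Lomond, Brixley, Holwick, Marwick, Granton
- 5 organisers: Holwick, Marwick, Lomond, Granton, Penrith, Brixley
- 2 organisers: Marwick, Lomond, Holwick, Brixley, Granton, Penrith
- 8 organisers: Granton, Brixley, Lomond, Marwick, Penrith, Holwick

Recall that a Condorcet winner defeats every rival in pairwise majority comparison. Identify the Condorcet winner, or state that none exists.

Granton

Head-to-head results (37 organisers):
Marwick–Granton: Granton 21–16.
Marwick vs Brixley: Brixley, 24–13.
Marwick vs Lomond: Lomond wins 19–18.
Marwick–Penrith: Marwick 26–11.
Marwick–Holwick: Holwick 19–18.
Granton–Brixley: Granton 21–16.
Granton–Lomond: Granton 23–14.
Granton vs Penrith: Granton wins 28–9.
Granton–Holwick: Granton 21–16.
Brixley–Lomond: Lomond 22–15.
Brixley vs Penrith: Brixley, 21–16.
Brixley vs Holwick: Brixley, 24–13.
Lomond vs Penrith: Lomond wins 24–13.
Lomond vs Holwick: Lomond wins 27–10.
Penrith–Holwick: Penrith 23–14.
Granton defeats every rival head-to-head and is the Condorcet winner.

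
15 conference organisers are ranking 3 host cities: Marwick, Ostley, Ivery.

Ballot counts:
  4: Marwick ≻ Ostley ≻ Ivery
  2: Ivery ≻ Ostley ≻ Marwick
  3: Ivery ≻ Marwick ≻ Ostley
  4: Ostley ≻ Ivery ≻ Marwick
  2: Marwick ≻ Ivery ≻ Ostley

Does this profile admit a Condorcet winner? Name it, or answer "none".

none

Head-to-head results (15 organisers):
Marwick vs Ostley: Marwick, 9–6.
Marwick vs Ivery: Ivery wins 9–6.
Ostley vs Ivery: Ostley preferred on 4+4 = 8 ballots; Ostley wins 8–7.
Each city drops at least one matchup (Marwick loses to Ivery; Ostley loses to Marwick; Ivery loses to Ostley); the cycle Marwick → Ostley → Ivery → Marwick rules out a Condorcet winner.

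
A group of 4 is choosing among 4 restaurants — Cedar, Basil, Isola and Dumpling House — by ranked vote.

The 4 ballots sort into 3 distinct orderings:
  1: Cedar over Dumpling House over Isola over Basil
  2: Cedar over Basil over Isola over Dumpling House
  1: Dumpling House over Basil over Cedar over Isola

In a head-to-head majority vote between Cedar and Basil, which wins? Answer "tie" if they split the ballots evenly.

Ballots ranking Cedar above Basil: 1 + 2 = 3.
Ballots ranking Basil above Cedar: 4 − 3 = 1.
Cedar wins the head-to-head 3–1.

Cedar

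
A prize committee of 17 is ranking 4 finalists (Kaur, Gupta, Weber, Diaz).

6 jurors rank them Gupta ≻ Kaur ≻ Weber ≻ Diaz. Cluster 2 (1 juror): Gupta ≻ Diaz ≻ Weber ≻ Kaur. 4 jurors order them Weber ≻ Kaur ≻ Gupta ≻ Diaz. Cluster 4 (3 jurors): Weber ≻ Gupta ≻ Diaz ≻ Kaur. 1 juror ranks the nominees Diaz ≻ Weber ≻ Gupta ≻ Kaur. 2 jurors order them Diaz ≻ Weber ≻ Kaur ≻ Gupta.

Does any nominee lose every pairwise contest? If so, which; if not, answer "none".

Head-to-head results (17 jurors):
Kaur vs Gupta: Gupta, 11–6.
Kaur vs Weber: 6 to 11, Weber.
Kaur vs Diaz: Kaur, 10–7.
Gupta vs Weber: 7 to 10, Weber.
Gupta vs Diaz: 14 to 3, Gupta.
Weber vs Diaz: 6+4+3 = 13 for Weber, 4 for Diaz — Weber by 13–4.
Only Diaz has no wins; Diaz is the Condorcet loser.

Diaz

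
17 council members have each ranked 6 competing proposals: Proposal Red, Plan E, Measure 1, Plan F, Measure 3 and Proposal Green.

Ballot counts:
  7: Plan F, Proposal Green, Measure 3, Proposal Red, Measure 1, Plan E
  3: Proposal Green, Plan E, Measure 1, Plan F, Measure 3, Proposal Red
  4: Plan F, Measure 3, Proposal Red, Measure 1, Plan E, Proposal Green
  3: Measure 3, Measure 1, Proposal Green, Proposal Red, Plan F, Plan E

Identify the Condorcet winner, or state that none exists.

Plan F

Head-to-head results (17 council members):
Proposal Red vs Plan E: 14 to 3, Proposal Red.
Proposal Red vs Measure 1: 7+4 = 11 for Proposal Red, 6 for Measure 1 — Proposal Red by 11–6.
Proposal Red vs Plan F: Plan F, 14–3.
Proposal Red vs Measure 3: Measure 3, 17–0.
Proposal Red vs Proposal Green: 4 for Proposal Red, 13 for Proposal Green — Proposal Green by 13–4.
Plan E vs Measure 1: Plan E is ranked higher on 3 ballots, Measure 1 on 14. Measure 1 wins 14–3.
Plan E vs Plan F: 3 for Plan E, 14 for Plan F — Plan F by 14–3.
Plan E–Measure 3: Measure 3 14–3.
Plan E–Proposal Green: Proposal Green 13–4.
Measure 1 vs Plan F: 3+3 = 6 for Measure 1, 11 for Plan F — Plan F by 11–6.
Measure 1 vs Measure 3: Measure 1 preferred on 3 ballots; Measure 3 wins 14–3.
Measure 1 vs Proposal Green: 4+3 = 7 for Measure 1, 10 for Proposal Green — Proposal Green by 10–7.
Plan F vs Measure 3: 14 to 3, Plan F.
Plan F–Proposal Green: Plan F 11–6.
Measure 3–Proposal Green: Proposal Green 10–7.
Only Plan F has no losses; Plan F is the Condorcet winner.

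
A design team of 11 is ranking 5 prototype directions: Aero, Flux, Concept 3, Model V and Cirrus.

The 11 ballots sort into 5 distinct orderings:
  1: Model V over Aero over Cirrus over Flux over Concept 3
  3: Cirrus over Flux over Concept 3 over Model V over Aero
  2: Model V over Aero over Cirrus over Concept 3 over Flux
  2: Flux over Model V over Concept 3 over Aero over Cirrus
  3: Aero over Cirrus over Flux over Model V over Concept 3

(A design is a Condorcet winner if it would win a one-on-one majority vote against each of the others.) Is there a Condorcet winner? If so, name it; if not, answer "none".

none

Pairwise majorities:
Aero vs Flux: Aero preferred on 1+2+3 = 6 ballots; Aero wins 6–5.
Aero vs Concept 3: 1+2+3 = 6 for Aero, 5 for Concept 3 — Aero by 6–5.
Aero vs Model V: Aero is ranked higher on 3 ballots, Model V on 8. Model V wins 8–3.
Aero vs Cirrus: 8 to 3, Aero.
Flux vs Concept 3: 1+3+2+3 = 9 for Flux, 2 for Concept 3 — Flux by 9–2.
Flux vs Model V: 8 to 3, Flux.
Flux vs Cirrus: 2 to 9, Cirrus.
Concept 3 vs Model V: 3 for Concept 3, 8 for Model V — Model V by 8–3.
Concept 3 vs Cirrus: Concept 3 is ranked higher on 2 ballots, Cirrus on 9. Cirrus wins 9–2.
Model V vs Cirrus: Model V preferred on 1+2+2 = 5 ballots; Cirrus wins 6–5.
No design is unbeaten: Aero loses to Model V; Flux loses to Aero; Concept 3 loses to Aero; Model V loses to Flux; Cirrus loses to Aero. In particular Aero beats Flux beats Model V beats Aero is a majority cycle — no Condorcet winner exists.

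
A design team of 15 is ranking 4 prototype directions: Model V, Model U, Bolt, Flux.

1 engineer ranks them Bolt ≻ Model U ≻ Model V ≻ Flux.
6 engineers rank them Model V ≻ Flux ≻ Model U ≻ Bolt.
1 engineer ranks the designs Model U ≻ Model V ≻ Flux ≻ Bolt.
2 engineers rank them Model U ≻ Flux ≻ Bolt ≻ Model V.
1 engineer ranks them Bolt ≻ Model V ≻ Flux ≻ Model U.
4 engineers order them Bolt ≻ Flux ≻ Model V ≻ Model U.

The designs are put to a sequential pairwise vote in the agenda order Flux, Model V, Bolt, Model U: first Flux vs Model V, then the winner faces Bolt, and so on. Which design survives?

Round 1: Flux vs Model V — 6–9, Model V advances.
Round 2: Model V vs Bolt — 7–8, Bolt advances.
Round 3: Bolt vs Model U — 6–9, Model U advances.
Model U survives the agenda.

Model U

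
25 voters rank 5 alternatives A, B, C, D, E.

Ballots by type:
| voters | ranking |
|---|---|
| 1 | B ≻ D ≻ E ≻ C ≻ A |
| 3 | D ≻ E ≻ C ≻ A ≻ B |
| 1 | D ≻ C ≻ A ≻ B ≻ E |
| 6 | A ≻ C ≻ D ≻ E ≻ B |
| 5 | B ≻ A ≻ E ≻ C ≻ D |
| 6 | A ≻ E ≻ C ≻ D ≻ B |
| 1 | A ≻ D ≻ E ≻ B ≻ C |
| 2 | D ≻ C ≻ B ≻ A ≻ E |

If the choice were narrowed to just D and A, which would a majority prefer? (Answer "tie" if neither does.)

Ballots ranking D above A: 1 + 3 + 1 + 2 = 7.
Ballots ranking A above D: 25 − 7 = 18.
A wins the head-to-head 18–7.

A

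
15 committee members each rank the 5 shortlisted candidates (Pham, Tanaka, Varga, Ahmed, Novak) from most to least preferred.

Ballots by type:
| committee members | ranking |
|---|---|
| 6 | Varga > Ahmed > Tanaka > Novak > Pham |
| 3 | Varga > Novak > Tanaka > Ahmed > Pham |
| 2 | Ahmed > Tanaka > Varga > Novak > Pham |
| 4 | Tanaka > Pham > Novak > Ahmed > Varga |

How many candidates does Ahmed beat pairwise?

3

Ahmed against each rival (15 committee members):
Ahmed vs Pham: 11 to 4, Ahmed.
Ahmed vs Tanaka: Ahmed is ranked higher on 6+2 = 8 ballots, Tanaka on 7. Ahmed wins 8–7.
Ahmed vs Varga: 2+4 = 6 for Ahmed, 9 for Varga — Varga by 9–6.
Ahmed–Novak: Ahmed 8–7.
Ahmed beats Pham, Tanaka, Novak; loses to Varga — 3 pairwise wins.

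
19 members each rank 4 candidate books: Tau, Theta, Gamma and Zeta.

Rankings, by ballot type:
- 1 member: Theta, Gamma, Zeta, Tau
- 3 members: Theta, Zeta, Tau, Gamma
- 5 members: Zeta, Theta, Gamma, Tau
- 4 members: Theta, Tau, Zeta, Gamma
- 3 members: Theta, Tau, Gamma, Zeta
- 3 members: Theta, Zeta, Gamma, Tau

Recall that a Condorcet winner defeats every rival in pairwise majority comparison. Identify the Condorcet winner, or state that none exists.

Theta

Head-to-head results (19 members):
Tau vs Theta: Tau is ranked higher on 0 ballots, Theta on 19. Theta wins 19–0.
Tau vs Gamma: 10 to 9, Tau.
Tau vs Zeta: Tau is ranked higher on 4+3 = 7 ballots, Zeta on 12. Zeta wins 12–7.
Theta vs Gamma: Theta is ranked higher on 1+3+5+4+3+3 = 19 ballots, Gamma on 0. Theta wins 19–0.
Theta vs Zeta: 14 to 5, Theta.
Gamma vs Zeta: Gamma preferred on 1+3 = 4 ballots; Zeta wins 15–4.
Theta wins every pairwise contest, so Theta is the Condorcet winner.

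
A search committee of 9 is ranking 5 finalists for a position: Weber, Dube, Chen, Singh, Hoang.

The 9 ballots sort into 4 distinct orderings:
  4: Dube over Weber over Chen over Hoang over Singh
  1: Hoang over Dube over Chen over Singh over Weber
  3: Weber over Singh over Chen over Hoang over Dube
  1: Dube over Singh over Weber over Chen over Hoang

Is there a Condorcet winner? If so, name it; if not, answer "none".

Pairwise majorities:
Weber vs Dube: 3 to 6, Dube.
Weber vs Chen: 4+3+1 = 8 for Weber, 1 for Chen — Weber by 8–1.
Weber vs Singh: 7 to 2, Weber.
Weber vs Hoang: 8 to 1, Weber.
Dube vs Chen: Dube preferred on 4+1+1 = 6 ballots; Dube wins 6–3.
Dube vs Singh: 4+1+1 = 6 for Dube, 3 for Singh — Dube by 6–3.
Dube vs Hoang: Dube is ranked higher on 4+1 = 5 ballots, Hoang on 4. Dube wins 5–4.
Chen vs Singh: Chen preferred on 4+1 = 5 ballots; Chen wins 5–4.
Chen vs Hoang: Chen preferred on 4+3+1 = 8 ballots; Chen wins 8–1.
Singh vs Hoang: 4 to 5, Hoang.
Dube beats each of Weber, Chen, Singh, Hoang — Dube is the Condorcet winner.

Dube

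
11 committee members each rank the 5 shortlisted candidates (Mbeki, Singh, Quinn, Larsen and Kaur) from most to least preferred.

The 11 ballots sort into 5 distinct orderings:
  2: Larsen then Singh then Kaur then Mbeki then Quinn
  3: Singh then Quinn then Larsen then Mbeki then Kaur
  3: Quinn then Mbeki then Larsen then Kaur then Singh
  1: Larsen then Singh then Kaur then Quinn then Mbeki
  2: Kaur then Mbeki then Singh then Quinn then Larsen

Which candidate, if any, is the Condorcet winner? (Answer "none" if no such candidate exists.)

none

Head-to-head results (11 committee members):
Mbeki vs Singh: Mbeki preferred on 3+2 = 5 ballots; Singh wins 6–5.
Mbeki vs Quinn: 4 to 7, Quinn.
Mbeki vs Larsen: Mbeki is ranked higher on 3+2 = 5 ballots, Larsen on 6. Larsen wins 6–5.
Mbeki vs Kaur: Mbeki is ranked higher on 3+3 = 6 ballots, Kaur on 5. Mbeki wins 6–5.
Singh vs Quinn: Singh is ranked higher on 2+3+1+2 = 8 ballots, Quinn on 3. Singh wins 8–3.
Singh vs Larsen: Singh is ranked higher on 3+2 = 5 ballots, Larsen on 6. Larsen wins 6–5.
Singh vs Kaur: 6 to 5, Singh.
Quinn vs Larsen: Quinn is ranked higher on 3+3+2 = 8 ballots, Larsen on 3. Quinn wins 8–3.
Quinn vs Kaur: 6 to 5, Quinn.
Larsen vs Kaur: 9 to 2, Larsen.
Every candidate loses at least once (Mbeki loses to Singh; Singh loses to Larsen; Quinn loses to Singh; Larsen loses to Quinn; Kaur loses to Mbeki). The majority relation contains the cycle Singh → Quinn → Larsen → Singh, so there is no Condorcet winner.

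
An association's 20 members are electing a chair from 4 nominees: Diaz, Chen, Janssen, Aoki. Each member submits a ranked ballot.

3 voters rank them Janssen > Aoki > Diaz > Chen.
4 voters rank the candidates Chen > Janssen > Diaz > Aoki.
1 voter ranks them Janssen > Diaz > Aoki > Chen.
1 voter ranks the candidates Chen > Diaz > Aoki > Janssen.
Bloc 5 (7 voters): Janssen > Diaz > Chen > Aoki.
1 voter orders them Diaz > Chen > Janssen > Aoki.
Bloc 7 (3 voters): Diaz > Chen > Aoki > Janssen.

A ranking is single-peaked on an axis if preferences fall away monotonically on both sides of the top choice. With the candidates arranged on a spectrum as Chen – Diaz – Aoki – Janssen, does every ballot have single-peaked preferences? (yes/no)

Axis positions: Chen=1, Diaz=2, Aoki=3, Janssen=4.
Bloc 1 (peak Janssen at position 4): ranking walks positions 4-3-2-1, expanding outward from the peak — single-peaked.
Bloc 2: ranking walks positions 1-4-2-3; Janssen is ranked above Diaz even though Diaz lies between Janssen and the peak Chen on the axis — preferences dip and rise again. Not single-peaked.
Bloc 3: ranking walks positions 4-2-3-1; Diaz is ranked above Aoki even though Aoki lies between Diaz and the peak Janssen on the axis — preferences dip and rise again. Not single-peaked.
Bloc 4 (peak Chen at position 1): ranking walks positions 1-2-3-4, expanding outward from the peak — single-peaked.
Bloc 5: ranking walks positions 4-2-1-3; Diaz is ranked above Aoki even though Aoki lies between Diaz and the peak Janssen on the axis — preferences dip and rise again. Not single-peaked.
Bloc 6: ranking walks positions 2-1-4-3; Janssen is ranked above Aoki even though Aoki lies between Janssen and the peak Diaz on the axis — preferences dip and rise again. Not single-peaked.
Bloc 7 (peak Diaz at position 2): ranking walks positions 2-1-3-4, expanding outward from the peak — single-peaked.
Bloc 2 violates single-peakedness, so the profile is not single-peaked on this axis.

no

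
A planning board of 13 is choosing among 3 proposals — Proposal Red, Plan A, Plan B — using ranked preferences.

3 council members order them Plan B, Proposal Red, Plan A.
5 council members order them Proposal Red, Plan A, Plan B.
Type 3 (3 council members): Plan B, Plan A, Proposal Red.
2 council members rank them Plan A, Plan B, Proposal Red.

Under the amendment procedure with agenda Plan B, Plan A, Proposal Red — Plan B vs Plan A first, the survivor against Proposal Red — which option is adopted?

Round 1: Plan B vs Plan A — 6–7, Plan A advances.
Round 2: Plan A vs Proposal Red — 5–8, Proposal Red advances.
The agenda winner is Proposal Red.

Proposal Red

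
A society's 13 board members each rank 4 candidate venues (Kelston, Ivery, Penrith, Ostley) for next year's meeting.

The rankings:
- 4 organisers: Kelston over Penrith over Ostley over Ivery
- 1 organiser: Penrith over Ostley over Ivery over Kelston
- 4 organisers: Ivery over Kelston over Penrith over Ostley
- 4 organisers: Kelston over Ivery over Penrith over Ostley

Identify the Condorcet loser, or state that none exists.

Pairwise majorities:
Kelston vs Ivery: Kelston wins 8–5.
Kelston–Penrith: Kelston 12–1.
Kelston vs Ostley: Kelston preferred on 4+4+4 = 12 ballots; Kelston wins 12–1.
Ivery vs Penrith: 4+4 = 8 for Ivery, 5 for Penrith — Ivery by 8–5.
Ivery–Ostley: Ivery 8–5.
Penrith vs Ostley: 4+1+4+4 = 13 for Penrith, 0 for Ostley — Penrith by 13–0.
Only Ostley has no wins; Ostley is the Condorcet loser.

Ostley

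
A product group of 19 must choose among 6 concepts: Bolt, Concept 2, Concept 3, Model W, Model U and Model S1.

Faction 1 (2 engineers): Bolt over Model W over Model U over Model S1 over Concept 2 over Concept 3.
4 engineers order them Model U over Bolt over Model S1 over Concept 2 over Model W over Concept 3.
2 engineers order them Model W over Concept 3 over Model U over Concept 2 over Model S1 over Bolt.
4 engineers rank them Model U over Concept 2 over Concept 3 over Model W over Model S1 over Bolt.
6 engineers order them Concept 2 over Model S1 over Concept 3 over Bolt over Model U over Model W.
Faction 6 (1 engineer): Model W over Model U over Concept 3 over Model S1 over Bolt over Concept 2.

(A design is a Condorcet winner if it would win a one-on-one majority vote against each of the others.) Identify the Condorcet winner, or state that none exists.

Model U

Pairwise majorities:
Bolt–Concept 2: Concept 2 12–7.
Bolt vs Concept 3: Concept 3 wins 13–6.
Bolt vs Model W: 2+4+6 = 12 for Bolt, 7 for Model W — Bolt by 12–7.
Bolt vs Model U: Bolt is ranked higher on 2+6 = 8 ballots, Model U on 11. Model U wins 11–8.
Bolt vs Model S1: 6 to 13, Model S1.
Concept 2–Concept 3: Concept 2 16–3.
Concept 2 vs Model W: 4+4+6 = 14 for Concept 2, 5 for Model W — Concept 2 by 14–5.
Concept 2 vs Model U: Model U wins 13–6.
Concept 2–Model S1: Concept 2 12–7.
Concept 3 vs Model W: Concept 3, 10–9.
Concept 3 vs Model U: Model U, 11–8.
Concept 3 vs Model S1: 7 to 12, Model S1.
Model W vs Model U: Model W preferred on 2+2+1 = 5 ballots; Model U wins 14–5.
Model W vs Model S1: Model S1, 10–9.
Model U–Model S1: Model U 13–6.
Model U defeats every rival head-to-head and is the Condorcet winner.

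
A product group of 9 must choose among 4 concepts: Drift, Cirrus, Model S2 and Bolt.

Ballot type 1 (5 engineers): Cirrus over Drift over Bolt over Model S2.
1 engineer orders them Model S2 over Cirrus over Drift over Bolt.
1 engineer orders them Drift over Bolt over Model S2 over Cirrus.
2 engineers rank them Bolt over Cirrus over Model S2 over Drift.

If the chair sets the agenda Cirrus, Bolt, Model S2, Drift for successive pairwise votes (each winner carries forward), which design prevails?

Cirrus

Round 1: Cirrus vs Bolt — 6–3, Cirrus advances.
Round 2: Cirrus vs Model S2 — 7–2, Cirrus advances.
Round 3: Cirrus vs Drift — 8–1, Cirrus advances.
Cirrus survives the agenda.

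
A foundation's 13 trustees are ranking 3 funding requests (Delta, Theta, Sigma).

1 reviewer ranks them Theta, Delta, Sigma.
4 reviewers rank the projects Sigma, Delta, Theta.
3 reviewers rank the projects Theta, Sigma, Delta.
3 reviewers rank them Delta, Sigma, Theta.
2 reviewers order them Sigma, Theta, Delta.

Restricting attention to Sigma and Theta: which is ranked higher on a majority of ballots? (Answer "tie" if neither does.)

Ballots ranking Sigma above Theta: 4 + 3 + 2 = 9.
Ballots ranking Theta above Sigma: 13 − 9 = 4.
Sigma wins the head-to-head 9–4.

Sigma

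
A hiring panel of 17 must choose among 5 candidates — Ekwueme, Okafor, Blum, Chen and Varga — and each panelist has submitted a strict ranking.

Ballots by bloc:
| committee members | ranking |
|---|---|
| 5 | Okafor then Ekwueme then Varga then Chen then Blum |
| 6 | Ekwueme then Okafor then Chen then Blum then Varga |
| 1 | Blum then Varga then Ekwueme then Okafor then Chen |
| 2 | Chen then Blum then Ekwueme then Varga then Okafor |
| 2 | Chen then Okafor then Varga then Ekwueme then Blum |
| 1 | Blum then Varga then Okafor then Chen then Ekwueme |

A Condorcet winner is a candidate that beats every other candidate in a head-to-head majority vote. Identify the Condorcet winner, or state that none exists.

Ekwueme

Pairwise majorities:
Ekwueme vs Okafor: Ekwueme is ranked higher on 6+1+2 = 9 ballots, Okafor on 8. Ekwueme wins 9–8.
Ekwueme vs Blum: Ekwueme preferred on 5+6+2 = 13 ballots; Ekwueme wins 13–4.
Ekwueme vs Chen: Ekwueme preferred on 5+6+1 = 12 ballots; Ekwueme wins 12–5.
Ekwueme vs Varga: 5+6+2 = 13 for Ekwueme, 4 for Varga — Ekwueme by 13–4.
Okafor vs Blum: Okafor is ranked higher on 5+6+2 = 13 ballots, Blum on 4. Okafor wins 13–4.
Okafor vs Chen: 13 to 4, Okafor.
Okafor vs Varga: Okafor preferred on 5+6+2 = 13 ballots; Okafor wins 13–4.
Blum vs Chen: 2 to 15, Chen.
Blum vs Varga: 10 to 7, Blum.
Chen vs Varga: Chen preferred on 6+2+2 = 10 ballots; Chen wins 10–7.
Ekwueme wins every pairwise contest, so Ekwueme is the Condorcet winner.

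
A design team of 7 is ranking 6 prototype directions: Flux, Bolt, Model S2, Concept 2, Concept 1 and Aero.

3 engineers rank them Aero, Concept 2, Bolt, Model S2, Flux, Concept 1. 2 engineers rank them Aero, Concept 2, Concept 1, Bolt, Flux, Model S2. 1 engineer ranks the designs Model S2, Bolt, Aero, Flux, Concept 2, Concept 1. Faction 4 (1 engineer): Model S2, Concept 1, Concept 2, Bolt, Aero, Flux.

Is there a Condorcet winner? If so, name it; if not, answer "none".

Check each pair by majority over 7 ballots:
Flux–Bolt: Bolt 7–0.
Flux–Model S2: Model S2 5–2.
Flux–Concept 2: Concept 2 6–1.
Flux vs Concept 1: Flux wins 4–3.
Flux vs Aero: Flux is ranked higher on 0 ballots, Aero on 7. Aero wins 7–0.
Bolt vs Model S2: Bolt wins 5–2.
Bolt–Concept 2: Concept 2 6–1.
Bolt vs Concept 1: Bolt, 4–3.
Bolt vs Aero: 1+1 = 2 for Bolt, 5 for Aero — Aero by 5–2.
Model S2 vs Concept 2: Model S2 is ranked higher on 1+1 = 2 ballots, Concept 2 on 5. Concept 2 wins 5–2.
Model S2 vs Concept 1: 5 to 2, Model S2.
Model S2 vs Aero: Aero wins 5–2.
Concept 2 vs Concept 1: Concept 2 wins 6–1.
Concept 2 vs Aero: Concept 2 preferred on 1 ballot; Aero wins 6–1.
Concept 1 vs Aero: 1 to 6, Aero.
Aero wins every pairwise contest, so Aero is the Condorcet winner.

Aero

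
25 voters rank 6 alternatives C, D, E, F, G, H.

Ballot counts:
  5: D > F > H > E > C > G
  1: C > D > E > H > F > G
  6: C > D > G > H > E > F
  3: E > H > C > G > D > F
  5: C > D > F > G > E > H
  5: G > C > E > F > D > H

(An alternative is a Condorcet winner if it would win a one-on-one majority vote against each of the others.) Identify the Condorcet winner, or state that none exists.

C

Pairwise majorities:
C vs D: 1+6+3+5+5 = 20 for C, 5 for D — C by 20–5.
C vs E: C preferred on 1+6+5+5 = 17 ballots; C wins 17–8.
C vs F: 20 to 5, C.
C vs G: C preferred on 5+1+6+3+5 = 20 ballots; C wins 20–5.
C vs H: C is ranked higher on 1+6+5+5 = 17 ballots, H on 8. C wins 17–8.
D vs E: D preferred on 5+1+6+5 = 17 ballots; D wins 17–8.
D vs F: D preferred on 5+1+6+3+5 = 20 ballots; D wins 20–5.
D vs G: D preferred on 5+1+6+5 = 17 ballots; D wins 17–8.
D vs H: D is ranked higher on 5+1+6+5+5 = 22 ballots, H on 3. D wins 22–3.
E vs F: E is ranked higher on 1+6+3+5 = 15 ballots, F on 10. E wins 15–10.
E vs G: E is ranked higher on 5+1+3 = 9 ballots, G on 16. G wins 16–9.
E vs H: 1+3+5+5 = 14 for E, 11 for H — E by 14–11.
F vs G: 11 to 14, G.
F vs H: 15 to 10, F.
G vs H: 16 to 9, G.
C wins every pairwise contest, so C is the Condorcet winner.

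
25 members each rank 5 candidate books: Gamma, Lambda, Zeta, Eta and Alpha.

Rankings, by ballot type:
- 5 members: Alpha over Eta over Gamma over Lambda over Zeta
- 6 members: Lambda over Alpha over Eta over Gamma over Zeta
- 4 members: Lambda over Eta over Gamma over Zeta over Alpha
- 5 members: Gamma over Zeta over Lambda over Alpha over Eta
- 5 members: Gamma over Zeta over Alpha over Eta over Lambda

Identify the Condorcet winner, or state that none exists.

none

Pairwise majorities:
Gamma–Lambda: Gamma 15–10.
Gamma–Zeta: Gamma 25–0.
Gamma–Eta: Eta 15–10.
Gamma vs Alpha: Gamma wins 14–11.
Lambda vs Zeta: Lambda wins 15–10.
Lambda vs Eta: Lambda wins 15–10.
Lambda vs Alpha: Lambda, 15–10.
Zeta–Eta: Eta 15–10.
Zeta–Alpha: Zeta 14–11.
Eta vs Alpha: Alpha, 21–4.
Every book loses at least once (Gamma loses to Eta; Lambda loses to Gamma; Zeta loses to Gamma; Eta loses to Lambda; Alpha loses to Gamma). The majority relation contains the cycle Gamma beats Lambda beats Eta beats Gamma, so there is no Condorcet winner.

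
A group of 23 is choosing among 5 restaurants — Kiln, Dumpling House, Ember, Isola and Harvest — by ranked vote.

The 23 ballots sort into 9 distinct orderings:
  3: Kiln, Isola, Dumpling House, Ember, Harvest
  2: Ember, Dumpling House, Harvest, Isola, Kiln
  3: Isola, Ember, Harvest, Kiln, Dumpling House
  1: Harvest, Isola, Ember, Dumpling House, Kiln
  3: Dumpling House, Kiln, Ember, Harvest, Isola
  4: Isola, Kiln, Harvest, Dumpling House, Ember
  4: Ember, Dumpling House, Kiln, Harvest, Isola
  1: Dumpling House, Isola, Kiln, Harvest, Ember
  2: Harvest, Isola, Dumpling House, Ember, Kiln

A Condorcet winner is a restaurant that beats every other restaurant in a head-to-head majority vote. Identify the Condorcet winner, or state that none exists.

none

Pairwise majorities:
Kiln vs Dumpling House: Kiln preferred on 3+3+4 = 10 ballots; Dumpling House wins 13–10.
Kiln vs Ember: Kiln preferred on 3+3+4+1 = 11 ballots; Ember wins 12–11.
Kiln vs Isola: Kiln is ranked higher on 3+3+4 = 10 ballots, Isola on 13. Isola wins 13–10.
Kiln vs Harvest: 15 to 8, Kiln.
Dumpling House vs Ember: Dumpling House preferred on 3+3+4+1+2 = 13 ballots; Dumpling House wins 13–10.
Dumpling House vs Isola: 2+3+4+1 = 10 for Dumpling House, 13 for Isola — Isola by 13–10.
Dumpling House vs Harvest: Dumpling House preferred on 3+2+3+4+1 = 13 ballots; Dumpling House wins 13–10.
Ember vs Isola: 9 to 14, Isola.
Ember vs Harvest: 15 to 8, Ember.
Isola vs Harvest: Isola is ranked higher on 3+3+4+1 = 11 ballots, Harvest on 12. Harvest wins 12–11.
Each restaurant drops at least one matchup (Kiln loses to Dumpling House; Dumpling House loses to Isola; Ember loses to Dumpling House; Isola loses to Harvest; Harvest loses to Kiln); the cycle Kiln beats Harvest beats Isola beats Kiln rules out a Condorcet winner.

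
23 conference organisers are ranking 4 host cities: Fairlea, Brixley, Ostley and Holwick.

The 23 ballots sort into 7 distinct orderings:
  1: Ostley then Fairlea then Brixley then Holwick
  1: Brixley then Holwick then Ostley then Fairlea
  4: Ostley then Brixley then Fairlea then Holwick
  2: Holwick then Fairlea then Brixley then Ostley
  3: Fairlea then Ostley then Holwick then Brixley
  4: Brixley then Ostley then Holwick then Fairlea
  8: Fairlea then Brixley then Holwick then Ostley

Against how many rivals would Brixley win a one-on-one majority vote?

Brixley against each rival (23 organisers):
Brixley vs Fairlea: Fairlea, 14–9.
Brixley vs Ostley: Brixley wins 15–8.
Brixley vs Holwick: 1+1+4+4+8 = 18 for Brixley, 5 for Holwick — Brixley by 18–5.
Brixley beats Ostley, Holwick; loses to Fairlea — 2 pairwise wins.

2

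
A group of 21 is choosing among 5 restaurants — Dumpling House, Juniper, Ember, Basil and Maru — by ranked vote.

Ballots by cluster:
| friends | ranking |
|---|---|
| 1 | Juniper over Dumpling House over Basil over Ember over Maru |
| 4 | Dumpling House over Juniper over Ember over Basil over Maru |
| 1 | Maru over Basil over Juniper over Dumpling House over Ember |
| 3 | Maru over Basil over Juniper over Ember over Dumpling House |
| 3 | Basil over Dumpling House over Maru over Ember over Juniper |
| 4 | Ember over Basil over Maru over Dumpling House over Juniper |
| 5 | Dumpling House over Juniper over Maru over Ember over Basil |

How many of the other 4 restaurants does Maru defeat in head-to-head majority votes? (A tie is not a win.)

Maru against each rival (21 friends):
Maru vs Dumpling House: 8 to 13, Dumpling House.
Maru vs Juniper: 1+3+3+4 = 11 for Maru, 10 for Juniper — Maru by 11–10.
Maru vs Ember: Maru wins 12–9.
Maru–Basil: Basil 12–9.
Maru beats Juniper, Ember; loses to Dumpling House, Basil — 2 pairwise wins.

2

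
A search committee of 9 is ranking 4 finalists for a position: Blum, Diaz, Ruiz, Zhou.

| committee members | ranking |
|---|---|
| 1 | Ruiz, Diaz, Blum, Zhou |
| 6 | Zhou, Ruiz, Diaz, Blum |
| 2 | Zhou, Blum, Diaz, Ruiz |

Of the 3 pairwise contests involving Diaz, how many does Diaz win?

1

Diaz against each rival (9 committee members):
Diaz vs Blum: 1+6 = 7 for Diaz, 2 for Blum — Diaz by 7–2.
Diaz vs Ruiz: Ruiz wins 7–2.
Diaz vs Zhou: Diaz preferred on 1 ballot; Zhou wins 8–1.
Diaz beats Blum; loses to Ruiz, Zhou — 1 pairwise win.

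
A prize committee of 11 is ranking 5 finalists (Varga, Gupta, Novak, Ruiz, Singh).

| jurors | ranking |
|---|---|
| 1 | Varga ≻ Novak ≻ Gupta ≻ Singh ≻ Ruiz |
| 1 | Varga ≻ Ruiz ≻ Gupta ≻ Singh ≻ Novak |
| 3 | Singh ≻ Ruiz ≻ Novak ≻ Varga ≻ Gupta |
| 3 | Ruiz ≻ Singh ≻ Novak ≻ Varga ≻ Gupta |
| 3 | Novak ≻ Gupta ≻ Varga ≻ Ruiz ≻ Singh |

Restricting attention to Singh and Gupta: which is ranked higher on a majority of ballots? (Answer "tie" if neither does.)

Singh

Ballots ranking Singh above Gupta: 3 + 3 = 6.
Ballots ranking Gupta above Singh: 11 − 6 = 5.
Singh wins the head-to-head 6–5.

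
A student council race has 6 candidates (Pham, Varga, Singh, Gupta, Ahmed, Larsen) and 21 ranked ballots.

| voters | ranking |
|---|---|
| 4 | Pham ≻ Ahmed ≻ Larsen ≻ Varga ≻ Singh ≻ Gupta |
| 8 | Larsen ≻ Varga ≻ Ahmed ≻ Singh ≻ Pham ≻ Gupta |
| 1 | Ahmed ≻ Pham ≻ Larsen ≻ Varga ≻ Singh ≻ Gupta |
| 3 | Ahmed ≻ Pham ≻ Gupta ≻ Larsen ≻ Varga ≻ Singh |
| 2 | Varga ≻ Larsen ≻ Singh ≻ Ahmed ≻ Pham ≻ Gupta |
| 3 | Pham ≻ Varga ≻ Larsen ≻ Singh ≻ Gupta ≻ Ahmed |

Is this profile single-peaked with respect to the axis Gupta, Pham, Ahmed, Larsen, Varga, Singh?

no

Axis positions: Gupta=1, Pham=2, Ahmed=3, Larsen=4, Varga=5, Singh=6.
Type 1 (peak Pham at position 2): ranking walks positions 2-3-4-5-6-1, expanding outward from the peak — single-peaked.
Type 2 (peak Larsen at position 4): ranking walks positions 4-5-3-6-2-1, expanding outward from the peak — single-peaked.
Type 3 (peak Ahmed at position 3): ranking walks positions 3-2-4-5-6-1, expanding outward from the peak — single-peaked.
Type 4 (peak Ahmed at position 3): ranking walks positions 3-2-1-4-5-6, expanding outward from the peak — single-peaked.
Type 5 (peak Varga at position 5): ranking walks positions 5-4-6-3-2-1, expanding outward from the peak — single-peaked.
Type 6: ranking walks positions 2-5-4-6-1-3; Varga is ranked above Ahmed even though Ahmed lies between Varga and the peak Pham on the axis — preferences dip and rise again. Not single-peaked.
Type 6 violates single-peakedness, so the profile is not single-peaked on this axis.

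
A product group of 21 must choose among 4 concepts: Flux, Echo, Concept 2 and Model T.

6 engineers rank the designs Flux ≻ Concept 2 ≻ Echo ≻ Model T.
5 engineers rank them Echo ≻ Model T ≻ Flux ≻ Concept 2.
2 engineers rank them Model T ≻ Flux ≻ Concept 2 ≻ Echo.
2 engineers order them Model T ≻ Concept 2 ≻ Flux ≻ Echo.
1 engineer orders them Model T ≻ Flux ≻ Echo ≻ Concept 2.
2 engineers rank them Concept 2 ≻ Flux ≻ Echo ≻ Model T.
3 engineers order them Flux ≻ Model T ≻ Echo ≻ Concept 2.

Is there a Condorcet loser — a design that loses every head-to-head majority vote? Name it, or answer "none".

Head-to-head results (21 engineers):
Flux vs Echo: Flux wins 16–5.
Flux vs Concept 2: Flux is ranked higher on 6+5+2+1+3 = 17 ballots, Concept 2 on 4. Flux wins 17–4.
Flux vs Model T: 6+2+3 = 11 for Flux, 10 for Model T — Flux by 11–10.
Echo vs Concept 2: Echo is ranked higher on 5+1+3 = 9 ballots, Concept 2 on 12. Concept 2 wins 12–9.
Echo vs Model T: Echo preferred on 6+5+2 = 13 ballots; Echo wins 13–8.
Concept 2 vs Model T: Model T, 13–8.
Every design wins at least one matchup (Flux beats Echo; Echo beats Model T; Concept 2 beats Echo; Model T beats Concept 2), so there is no Condorcet loser.

none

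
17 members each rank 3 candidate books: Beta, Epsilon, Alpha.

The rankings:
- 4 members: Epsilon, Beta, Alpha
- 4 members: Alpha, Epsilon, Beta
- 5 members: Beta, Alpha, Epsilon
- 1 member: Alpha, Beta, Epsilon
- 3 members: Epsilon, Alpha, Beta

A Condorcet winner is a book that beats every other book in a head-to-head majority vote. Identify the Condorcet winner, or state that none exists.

Pairwise majorities:
Beta vs Epsilon: Beta preferred on 5+1 = 6 ballots; Epsilon wins 11–6.
Beta vs Alpha: 4+5 = 9 for Beta, 8 for Alpha — Beta by 9–8.
Epsilon vs Alpha: Epsilon is ranked higher on 4+3 = 7 ballots, Alpha on 10. Alpha wins 10–7.
Each book drops at least one matchup (Beta loses to Epsilon; Epsilon loses to Alpha; Alpha loses to Beta); the cycle Beta > Alpha > Epsilon > Beta rules out a Condorcet winner.

none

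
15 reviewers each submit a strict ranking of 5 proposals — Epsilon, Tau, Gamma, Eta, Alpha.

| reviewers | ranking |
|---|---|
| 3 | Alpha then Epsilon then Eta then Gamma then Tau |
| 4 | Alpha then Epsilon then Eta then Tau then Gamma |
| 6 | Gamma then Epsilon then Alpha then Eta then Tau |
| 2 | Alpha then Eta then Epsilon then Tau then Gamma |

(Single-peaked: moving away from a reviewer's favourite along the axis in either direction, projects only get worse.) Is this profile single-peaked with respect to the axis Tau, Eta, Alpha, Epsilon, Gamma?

yes

Axis positions: Tau=1, Eta=2, Alpha=3, Epsilon=4, Gamma=5.
Ballot type 1 (peak Alpha at position 3): ranking walks positions 3-4-2-5-1, expanding outward from the peak — single-peaked.
Ballot type 2 (peak Alpha at position 3): ranking walks positions 3-4-2-1-5, expanding outward from the peak — single-peaked.
Ballot type 3 (peak Gamma at position 5): ranking walks positions 5-4-3-2-1, expanding outward from the peak — single-peaked.
Ballot type 4 (peak Alpha at position 3): ranking walks positions 3-2-4-1-5, expanding outward from the peak — single-peaked.
Every ranking is single-peaked on this axis.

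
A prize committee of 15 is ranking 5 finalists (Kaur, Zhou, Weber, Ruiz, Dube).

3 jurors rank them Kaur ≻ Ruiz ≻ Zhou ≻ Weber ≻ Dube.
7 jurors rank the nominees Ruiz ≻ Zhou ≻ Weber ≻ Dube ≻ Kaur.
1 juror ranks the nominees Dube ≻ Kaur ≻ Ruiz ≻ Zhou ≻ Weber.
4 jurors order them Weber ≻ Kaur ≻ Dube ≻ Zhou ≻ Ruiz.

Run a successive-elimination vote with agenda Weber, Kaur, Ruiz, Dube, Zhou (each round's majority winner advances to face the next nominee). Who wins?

Round 1: Weber vs Kaur — 11–4, Weber advances.
Round 2: Weber vs Ruiz — 4–11, Ruiz advances.
Round 3: Ruiz vs Dube — 10–5, Ruiz advances.
Round 4: Ruiz vs Zhou — 11–4, Ruiz advances.
The agenda winner is Ruiz.

Ruiz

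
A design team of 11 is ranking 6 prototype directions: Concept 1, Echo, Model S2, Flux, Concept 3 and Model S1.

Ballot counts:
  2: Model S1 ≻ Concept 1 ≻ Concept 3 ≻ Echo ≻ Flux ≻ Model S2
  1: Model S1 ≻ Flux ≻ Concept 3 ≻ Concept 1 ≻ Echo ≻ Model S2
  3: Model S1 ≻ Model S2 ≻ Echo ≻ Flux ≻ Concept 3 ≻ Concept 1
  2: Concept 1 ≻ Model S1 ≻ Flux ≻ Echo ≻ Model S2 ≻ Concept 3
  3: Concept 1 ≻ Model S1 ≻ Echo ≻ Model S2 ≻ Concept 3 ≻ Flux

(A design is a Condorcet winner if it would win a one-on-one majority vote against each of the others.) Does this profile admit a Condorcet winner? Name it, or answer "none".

Check each pair by majority over 11 ballots:
Concept 1–Echo: Concept 1 8–3.
Concept 1 vs Model S2: Concept 1 wins 8–3.
Concept 1 vs Flux: Concept 1 wins 7–4.
Concept 1–Concept 3: Concept 1 7–4.
Concept 1 vs Model S1: Model S1, 6–5.
Echo vs Model S2: Echo, 8–3.
Echo–Flux: Echo 8–3.
Echo vs Concept 3: Echo, 8–3.
Echo vs Model S1: Model S1 wins 11–0.
Model S2–Flux: Model S2 6–5.
Model S2 vs Concept 3: Model S2 wins 8–3.
Model S2 vs Model S1: Model S1, 11–0.
Flux–Concept 3: Flux 6–5.
Flux–Model S1: Model S1 11–0.
Concept 3–Model S1: Model S1 11–0.
Only Model S1 has no losses; Model S1 is the Condorcet winner.

Model S1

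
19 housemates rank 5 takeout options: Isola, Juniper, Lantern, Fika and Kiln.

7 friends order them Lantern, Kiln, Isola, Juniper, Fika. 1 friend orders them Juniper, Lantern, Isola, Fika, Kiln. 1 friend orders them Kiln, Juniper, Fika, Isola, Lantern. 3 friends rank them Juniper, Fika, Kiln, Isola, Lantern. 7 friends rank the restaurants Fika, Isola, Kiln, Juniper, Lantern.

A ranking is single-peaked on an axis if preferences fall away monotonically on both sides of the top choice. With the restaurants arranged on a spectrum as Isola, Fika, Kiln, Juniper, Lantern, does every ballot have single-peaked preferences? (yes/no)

no

Axis positions: Isola=1, Fika=2, Kiln=3, Juniper=4, Lantern=5.
Faction 1: ranking walks positions 5-3-1-4-2; Kiln is ranked above Juniper even though Juniper lies between Kiln and the peak Lantern on the axis — preferences dip and rise again. Not single-peaked.
Faction 2: ranking walks positions 4-5-1-2-3; Isola is ranked above Kiln even though Kiln lies between Isola and the peak Juniper on the axis — preferences dip and rise again. Not single-peaked.
Faction 3 (peak Kiln at position 3): ranking walks positions 3-4-2-1-5, expanding outward from the peak — single-peaked.
Faction 4: ranking walks positions 4-2-3-1-5; Fika is ranked above Kiln even though Kiln lies between Fika and the peak Juniper on the axis — preferences dip and rise again. Not single-peaked.
Faction 5 (peak Fika at position 2): ranking walks positions 2-1-3-4-5, expanding outward from the peak — single-peaked.
Faction 1 violates single-peakedness, so the profile is not single-peaked on this axis.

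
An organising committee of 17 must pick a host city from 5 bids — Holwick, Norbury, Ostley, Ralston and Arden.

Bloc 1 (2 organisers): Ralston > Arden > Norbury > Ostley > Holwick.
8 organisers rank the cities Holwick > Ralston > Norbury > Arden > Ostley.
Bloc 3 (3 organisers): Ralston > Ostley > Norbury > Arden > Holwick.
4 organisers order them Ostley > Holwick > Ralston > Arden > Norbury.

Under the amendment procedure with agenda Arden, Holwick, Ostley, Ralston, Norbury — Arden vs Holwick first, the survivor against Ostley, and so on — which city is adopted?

Ralston

Round 1: Arden vs Holwick — 5–12, Holwick advances.
Round 2: Holwick vs Ostley — 8–9, Ostley advances.
Round 3: Ostley vs Ralston — 4–13, Ralston advances.
Round 4: Ralston vs Norbury — 17–0, Ralston advances.
Ralston survives the agenda.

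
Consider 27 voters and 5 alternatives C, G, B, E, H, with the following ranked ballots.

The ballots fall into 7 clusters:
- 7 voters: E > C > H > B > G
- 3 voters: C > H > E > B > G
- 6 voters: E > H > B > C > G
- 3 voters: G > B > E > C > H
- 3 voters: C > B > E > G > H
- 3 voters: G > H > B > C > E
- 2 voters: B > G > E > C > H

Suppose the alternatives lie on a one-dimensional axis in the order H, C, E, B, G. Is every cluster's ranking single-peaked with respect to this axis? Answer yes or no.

Axis positions: H=1, C=2, E=3, B=4, G=5.
Cluster 1 (peak E at position 3): ranking walks positions 3-2-1-4-5, expanding outward from the peak — single-peaked.
Cluster 2 (peak C at position 2): ranking walks positions 2-1-3-4-5, expanding outward from the peak — single-peaked.
Cluster 3: ranking walks positions 3-1-4-2-5; H is ranked above C even though C lies between H and the peak E on the axis — preferences dip and rise again. Not single-peaked.
Cluster 4 (peak G at position 5): ranking walks positions 5-4-3-2-1, expanding outward from the peak — single-peaked.
Cluster 5: ranking walks positions 2-4-3-5-1; B is ranked above E even though E lies between B and the peak C on the axis — preferences dip and rise again. Not single-peaked.
Cluster 6: ranking walks positions 5-1-4-2-3; H is ranked above B even though B lies between H and the peak G on the axis — preferences dip and rise again. Not single-peaked.
Cluster 7 (peak B at position 4): ranking walks positions 4-5-3-2-1, expanding outward from the peak — single-peaked.
Cluster 3 violates single-peakedness, so the profile is not single-peaked on this axis.

no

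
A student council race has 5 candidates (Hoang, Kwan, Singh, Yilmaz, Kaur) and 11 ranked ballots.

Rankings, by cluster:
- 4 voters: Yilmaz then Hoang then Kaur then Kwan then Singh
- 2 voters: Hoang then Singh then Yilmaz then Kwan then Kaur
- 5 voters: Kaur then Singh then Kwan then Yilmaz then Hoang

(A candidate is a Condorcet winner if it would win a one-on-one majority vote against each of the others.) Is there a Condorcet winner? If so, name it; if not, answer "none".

Check each pair by majority over 11 ballots:
Hoang vs Kwan: 4+2 = 6 for Hoang, 5 for Kwan — Hoang by 6–5.
Hoang vs Singh: 4+2 = 6 for Hoang, 5 for Singh — Hoang by 6–5.
Hoang vs Yilmaz: 2 for Hoang, 9 for Yilmaz — Yilmaz by 9–2.
Hoang vs Kaur: 6 to 5, Hoang.
Kwan vs Singh: Kwan preferred on 4 ballots; Singh wins 7–4.
Kwan vs Yilmaz: 5 for Kwan, 6 for Yilmaz — Yilmaz by 6–5.
Kwan vs Kaur: 2 for Kwan, 9 for Kaur — Kaur by 9–2.
Singh vs Yilmaz: 2+5 = 7 for Singh, 4 for Yilmaz — Singh by 7–4.
Singh vs Kaur: 2 to 9, Kaur.
Yilmaz vs Kaur: 6 to 5, Yilmaz.
Every candidate loses at least once (Hoang loses to Yilmaz; Kwan loses to Hoang; Singh loses to Hoang; Yilmaz loses to Singh; Kaur loses to Hoang). The majority relation contains the cycle Hoang > Singh > Yilmaz > Hoang, so there is no Condorcet winner.

none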